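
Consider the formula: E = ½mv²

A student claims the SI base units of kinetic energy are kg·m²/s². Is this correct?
Units of each symbol in E = ½mv²:
  m (mass): kg
  v (speed): m/s  → to the power 2, contributes m²/s²
  The factor ½ is dimensionless.

Multiplying the contributions: [kg] · [m²/s²]
Adding exponents of each base unit: kg: 1, m: 2, s: -2
SI base units of kinetic energy: kg·m²/s²

The claimed units kg·m²/s² match the derived units, so the claim is correct.

Answer: Yes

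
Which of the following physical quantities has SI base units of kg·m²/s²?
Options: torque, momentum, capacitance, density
Checking the SI base units of each option:
  torque (τ = Fr): kg·m²/s²  ✓ matches
  momentum (p = mv): kg·m/s  ✗
  capacitance (C = Q/V): s⁴·A²/(kg·m²)  ✗
  density (ρ = m/V): kg/m³  ✗

Only torque has units kg·m²/s².

Answer: torque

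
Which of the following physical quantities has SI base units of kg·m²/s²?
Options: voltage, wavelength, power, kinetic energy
Checking the SI base units of each option:
  voltage (V = IR): kg·m²/(s³·A)  ✗
  wavelength (λ = v/f): m  ✗
  power (P = W/t): kg·m²/s³  ✗
  kinetic energy (E = ½mv²): kg·m²/s²  ✓ matches

Only kinetic energy has units kg·m²/s².

Answer: kinetic energy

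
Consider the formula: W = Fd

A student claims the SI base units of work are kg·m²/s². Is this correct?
Units of each symbol in W = Fd:
  F (force): kg·m/s²
  d (displacement): m

Multiplying the contributions: [kg·m/s²] · [m]
Adding exponents of each base unit: kg: 1, m: 2, s: -2
SI base units of work: kg·m²/s²

The claimed units kg·m²/s² match the derived units, so the claim is correct.

Answer: Yes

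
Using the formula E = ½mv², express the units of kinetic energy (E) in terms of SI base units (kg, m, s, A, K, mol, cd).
Units of each symbol in E = ½mv²:
  m (mass): kg
  v (speed): m/s  → to the power 2, contributes m²/s²
  The factor ½ is dimensionless.

Multiplying the contributions: [kg] · [m²/s²]
Adding exponents of each base unit: kg: 1, m: 2, s: -2
SI base units of kinetic energy: kg·m²/s²

Answer: kg·m²/s²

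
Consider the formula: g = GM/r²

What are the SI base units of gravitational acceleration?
Units of each symbol in g = GM/r²:
  G (gravitational constant): m³/(kg·s²)
  M (mass): kg
  r (distance): m  → to the power 2 in the denominator, contributes 1/m²

Multiplying the contributions: [m³/(kg·s²)] · [kg] · [1/m²]
Adding exponents of each base unit: m: 1, s: -2
SI base units of gravitational acceleration: m/s²

Answer: m/s²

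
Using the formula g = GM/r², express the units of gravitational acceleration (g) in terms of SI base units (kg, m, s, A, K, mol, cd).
Units of each symbol in g = GM/r²:
  G (gravitational constant): m³/(kg·s²)
  M (mass): kg
  r (distance): m  → to the power 2 in the denominator, contributes 1/m²

Multiplying the contributions: [m³/(kg·s²)] · [kg] · [1/m²]
Adding exponents of each base unit: m: 1, s: -2
SI base units of gravitational acceleration: m/s²

Answer: m/s²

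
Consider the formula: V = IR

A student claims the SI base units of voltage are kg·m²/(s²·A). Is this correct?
Units of each symbol in V = IR:
  I (current): A
  R (resistance, in ohms): kg·m²/(s³·A²)

Multiplying the contributions: [A] · [kg·m²/(s³·A²)]
Adding exponents of each base unit: kg: 1, m: 2, s: -3, A: -1
SI base units of voltage: kg·m²/(s³·A)

The claimed units kg·m²/(s²·A) (exponents kg: 1, m: 2, s: -2, A: -1) do not match the derived units kg·m²/(s³·A) (exponents kg: 1, m: 2, s: -3, A: -1), so the claim is incorrect.

Answer: No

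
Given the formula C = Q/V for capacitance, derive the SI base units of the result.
Units of each symbol in C = Q/V:
  Q (charge, in coulombs): s·A
  V (voltage, in volts): kg·m²/(s³·A)  → in the denominator, contributes s³·A/(kg·m²)

Multiplying the contributions: [s·A] · [s³·A/(kg·m²)]
Adding exponents of each base unit: kg: -1, m: -2, s: 4, A: 2
SI base units of capacitance: s⁴·A²/(kg·m²)

Answer: s⁴·A²/(kg·m²)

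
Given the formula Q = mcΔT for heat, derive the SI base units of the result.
Units of each symbol in Q = mcΔT:
  m (mass): kg
  c (specific heat capacity, in J/(kg·K)): m²/(s²·K)
  ΔT (temperature change): K

Multiplying the contributions: [kg] · [m²/(s²·K)] · [K]
Adding exponents of each base unit: kg: 1, m: 2, s: -2
SI base units of heat: kg·m²/s²

Answer: kg·m²/s²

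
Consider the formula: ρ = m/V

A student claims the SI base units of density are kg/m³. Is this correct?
Units of each symbol in ρ = m/V:
  m (mass): kg
  V (volume): m³  → in the denominator, contributes 1/m³

Multiplying the contributions: [kg] · [1/m³]
Adding exponents of each base unit: kg: 1, m: -3
SI base units of density: kg/m³

The claimed units kg/m³ match the derived units, so the claim is correct.

Answer: Yes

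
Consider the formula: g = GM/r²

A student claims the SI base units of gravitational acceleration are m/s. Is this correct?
Units of each symbol in g = GM/r²:
  G (gravitational constant): m³/(kg·s²)
  M (mass): kg
  r (distance): m  → to the power 2 in the denominator, contributes 1/m²

Multiplying the contributions: [m³/(kg·s²)] · [kg] · [1/m²]
Adding exponents of each base unit: m: 1, s: -2
SI base units of gravitational acceleration: m/s²

The claimed units m/s (exponents m: 1, s: -1) do not match the derived units m/s² (exponents m: 1, s: -2), so the claim is incorrect.

Answer: No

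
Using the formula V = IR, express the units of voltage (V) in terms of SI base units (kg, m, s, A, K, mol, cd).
Units of each symbol in V = IR:
  I (current): A
  R (resistance, in ohms): kg·m²/(s³·A²)

Multiplying the contributions: [A] · [kg·m²/(s³·A²)]
Adding exponents of each base unit: kg: 1, m: 2, s: -3, A: -1
SI base units of voltage: kg·m²/(s³·A)

Answer: kg·m²/(s³·A)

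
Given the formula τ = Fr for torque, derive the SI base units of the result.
Units of each symbol in τ = Fr:
  F (force): kg·m/s²
  r (lever arm): m

Multiplying the contributions: [kg·m/s²] · [m]
Adding exponents of each base unit: kg: 1, m: 2, s: -2
SI base units of torque: kg·m²/s²

Answer: kg·m²/s²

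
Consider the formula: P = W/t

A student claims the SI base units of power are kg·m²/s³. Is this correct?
Units of each symbol in P = W/t:
  W (work): kg·m²/s²
  t (time): s  → in the denominator, contributes 1/s

Multiplying the contributions: [kg·m²/s²] · [1/s]
Adding exponents of each base unit: kg: 1, m: 2, s: -3
SI base units of power: kg·m²/s³

The claimed units kg·m²/s³ match the derived units, so the claim is correct.

Answer: Yes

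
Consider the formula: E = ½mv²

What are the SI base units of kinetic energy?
Units of each symbol in E = ½mv²:
  m (mass): kg
  v (speed): m/s  → to the power 2, contributes m²/s²
  The factor ½ is dimensionless.

Multiplying the contributions: [kg] · [m²/s²]
Adding exponents of each base unit: kg: 1, m: 2, s: -2
SI base units of kinetic energy: kg·m²/s²

Answer: kg·m²/s²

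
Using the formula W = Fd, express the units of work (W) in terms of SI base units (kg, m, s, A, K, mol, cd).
Units of each symbol in W = Fd:
  F (force): kg·m/s²
  d (displacement): m

Multiplying the contributions: [kg·m/s²] · [m]
Adding exponents of each base unit: kg: 1, m: 2, s: -2
SI base units of work: kg·m²/s²

Answer: kg·m²/s²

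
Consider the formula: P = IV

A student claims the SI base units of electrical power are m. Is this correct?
Units of each symbol in P = IV:
  I (current): A
  V (voltage, in volts): kg·m²/(s³·A)

Multiplying the contributions: [A] · [kg·m²/(s³·A)]
Adding exponents of each base unit: kg: 1, m: 2, s: -3
SI base units of electrical power: kg·m²/s³

The claimed units m (exponents m: 1) do not match the derived units kg·m²/s³ (exponents kg: 1, m: 2, s: -3), so the claim is incorrect.

Answer: No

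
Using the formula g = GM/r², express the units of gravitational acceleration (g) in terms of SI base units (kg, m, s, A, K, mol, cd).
Units of each symbol in g = GM/r²:
  G (gravitational constant): m³/(kg·s²)
  M (mass): kg
  r (distance): m  → to the power 2 in the denominator, contributes 1/m²

Multiplying the contributions: [m³/(kg·s²)] · [kg] · [1/m²]
Adding exponents of each base unit: m: 1, s: -2
SI base units of gravitational acceleration: m/s²

Answer: m/s²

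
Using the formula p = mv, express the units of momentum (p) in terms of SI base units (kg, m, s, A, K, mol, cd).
Units of each symbol in p = mv:
  m (mass): kg
  v (velocity): m/s

Multiplying the contributions: [kg] · [m/s]
Adding exponents of each base unit: kg: 1, m: 1, s: -1
SI base units of momentum: kg·m/s

Answer: kg·m/s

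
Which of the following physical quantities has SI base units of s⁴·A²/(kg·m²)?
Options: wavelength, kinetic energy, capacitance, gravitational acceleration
Checking the SI base units of each option:
  wavelength (λ = v/f): m  ✗
  kinetic energy (E = ½mv²): kg·m²/s²  ✗
  capacitance (C = Q/V): s⁴·A²/(kg·m²)  ✓ matches
  gravitational acceleration (g = GM/r²): m/s²  ✗

Only capacitance has units s⁴·A²/(kg·m²).

Answer: capacitance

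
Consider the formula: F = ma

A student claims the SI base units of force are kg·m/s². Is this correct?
Units of each symbol in F = ma:
  m (mass): kg
  a (acceleration): m/s²

Multiplying the contributions: [kg] · [m/s²]
Adding exponents of each base unit: kg: 1, m: 1, s: -2
SI base units of force: kg·m/s²

The claimed units kg·m/s² match the derived units, so the claim is correct.

Answer: Yes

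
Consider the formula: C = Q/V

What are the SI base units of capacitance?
Units of each symbol in C = Q/V:
  Q (charge, in coulombs): s·A
  V (voltage, in volts): kg·m²/(s³·A)  → in the denominator, contributes s³·A/(kg·m²)

Multiplying the contributions: [s·A] · [s³·A/(kg·m²)]
Adding exponents of each base unit: kg: -1, m: -2, s: 4, A: 2
SI base units of capacitance: s⁴·A²/(kg·m²)

Answer: s⁴·A²/(kg·m²)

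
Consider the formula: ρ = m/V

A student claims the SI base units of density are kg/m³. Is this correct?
Units of each symbol in ρ = m/V:
  m (mass): kg
  V (volume): m³  → in the denominator, contributes 1/m³

Multiplying the contributions: [kg] · [1/m³]
Adding exponents of each base unit: kg: 1, m: -3
SI base units of density: kg/m³

The claimed units kg/m³ match the derived units, so the claim is correct.

Answer: Yes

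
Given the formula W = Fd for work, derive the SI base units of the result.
Units of each symbol in W = Fd:
  F (force): kg·m/s²
  d (displacement): m

Multiplying the contributions: [kg·m/s²] · [m]
Adding exponents of each base unit: kg: 1, m: 2, s: -2
SI base units of work: kg·m²/s²

Answer: kg·m²/s²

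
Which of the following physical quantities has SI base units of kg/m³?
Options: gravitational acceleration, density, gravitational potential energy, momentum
Checking the SI base units of each option:
  gravitational acceleration (g = GM/r²): m/s²  ✗
  density (ρ = m/V): kg/m³  ✓ matches
  gravitational potential energy (U = -GMm/r): kg·m²/s²  ✗
  momentum (p = mv): kg·m/s  ✗

Only density has units kg/m³.

Answer: density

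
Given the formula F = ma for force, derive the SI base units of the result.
Units of each symbol in F = ma:
  m (mass): kg
  a (acceleration): m/s²

Multiplying the contributions: [kg] · [m/s²]
Adding exponents of each base unit: kg: 1, m: 1, s: -2
SI base units of force: kg·m/s²

Answer: kg·m/s²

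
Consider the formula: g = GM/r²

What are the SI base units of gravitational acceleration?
Units of each symbol in g = GM/r²:
  G (gravitational constant): m³/(kg·s²)
  M (mass): kg
  r (distance): m  → to the power 2 in the denominator, contributes 1/m²

Multiplying the contributions: [m³/(kg·s²)] · [kg] · [1/m²]
Adding exponents of each base unit: m: 1, s: -2
SI base units of gravitational acceleration: m/s²

Answer: m/s²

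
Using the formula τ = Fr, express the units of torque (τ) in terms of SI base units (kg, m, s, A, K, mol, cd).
Units of each symbol in τ = Fr:
  F (force): kg·m/s²
  r (lever arm): m

Multiplying the contributions: [kg·m/s²] · [m]
Adding exponents of each base unit: kg: 1, m: 2, s: -2
SI base units of torque: kg·m²/s²

Answer: kg·m²/s²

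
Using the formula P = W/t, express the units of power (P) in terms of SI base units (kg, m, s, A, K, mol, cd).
Units of each symbol in P = W/t:
  W (work): kg·m²/s²
  t (time): s  → in the denominator, contributes 1/s

Multiplying the contributions: [kg·m²/s²] · [1/s]
Adding exponents of each base unit: kg: 1, m: 2, s: -3
SI base units of power: kg·m²/s³

Answer: kg·m²/s³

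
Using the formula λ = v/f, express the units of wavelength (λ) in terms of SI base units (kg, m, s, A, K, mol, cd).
Units of each symbol in λ = v/f:
  v (wave speed): m/s
  f (frequency): 1/s  → in the denominator, contributes s

Multiplying the contributions: [m/s] · [s]
Adding exponents of each base unit: m: 1
SI base units of wavelength: m

Answer: m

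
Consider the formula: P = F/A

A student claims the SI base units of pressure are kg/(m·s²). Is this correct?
Units of each symbol in P = F/A:
  F (force): kg·m/s²
  A (area): m²  → in the denominator, contributes 1/m²

Multiplying the contributions: [kg·m/s²] · [1/m²]
Adding exponents of each base unit: kg: 1, m: -1, s: -2
SI base units of pressure: kg/(m·s²)

The claimed units kg/(m·s²) match the derived units, so the claim is correct.

Answer: Yes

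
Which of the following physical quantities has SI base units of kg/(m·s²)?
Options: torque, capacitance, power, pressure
Checking the SI base units of each option:
  torque (τ = Fr): kg·m²/s²  ✗
  capacitance (C = Q/V): s⁴·A²/(kg·m²)  ✗
  power (P = W/t): kg·m²/s³  ✗
  pressure (P = F/A): kg/(m·s²)  ✓ matches

Only pressure has units kg/(m·s²).

Answer: pressure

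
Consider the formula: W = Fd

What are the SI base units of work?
Units of each symbol in W = Fd:
  F (force): kg·m/s²
  d (displacement): m

Multiplying the contributions: [kg·m/s²] · [m]
Adding exponents of each base unit: kg: 1, m: 2, s: -2
SI base units of work: kg·m²/s²

Answer: kg·m²/s²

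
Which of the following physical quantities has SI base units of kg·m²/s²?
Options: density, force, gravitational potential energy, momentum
Checking the SI base units of each option:
  density (ρ = m/V): kg/m³  ✗
  force (F = ma): kg·m/s²  ✗
  gravitational potential energy (U = -GMm/r): kg·m²/s²  ✓ matches
  momentum (p = mv): kg·m/s  ✗

Only gravitational potential energy has units kg·m²/s².

Answer: gravitational potential energy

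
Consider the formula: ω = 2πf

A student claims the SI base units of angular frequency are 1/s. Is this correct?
Units of each symbol in ω = 2πf:
  f (frequency): 1/s
  The factor 2π is dimensionless.

Multiplying the contributions: [1/s]
Adding exponents of each base unit: s: -1
SI base units of angular frequency: 1/s

The claimed units 1/s match the derived units, so the claim is correct.

Answer: Yes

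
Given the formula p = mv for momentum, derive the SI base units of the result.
Units of each symbol in p = mv:
  m (mass): kg
  v (velocity): m/s

Multiplying the contributions: [kg] · [m/s]
Adding exponents of each base unit: kg: 1, m: 1, s: -1
SI base units of momentum: kg·m/s

Answer: kg·m/s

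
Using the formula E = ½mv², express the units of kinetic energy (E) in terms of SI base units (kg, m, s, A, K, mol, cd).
Units of each symbol in E = ½mv²:
  m (mass): kg
  v (speed): m/s  → to the power 2, contributes m²/s²
  The factor ½ is dimensionless.

Multiplying the contributions: [kg] · [m²/s²]
Adding exponents of each base unit: kg: 1, m: 2, s: -2
SI base units of kinetic energy: kg·m²/s²

Answer: kg·m²/s²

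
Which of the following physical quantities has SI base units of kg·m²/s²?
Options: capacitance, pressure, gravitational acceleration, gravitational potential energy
Checking the SI base units of each option:
  capacitance (C = Q/V): s⁴·A²/(kg·m²)  ✗
  pressure (P = F/A): kg/(m·s²)  ✗
  gravitational acceleration (g = GM/r²): m/s²  ✗
  gravitational potential energy (U = -GMm/r): kg·m²/s²  ✓ matches

Only gravitational potential energy has units kg·m²/s².

Answer: gravitational potential energy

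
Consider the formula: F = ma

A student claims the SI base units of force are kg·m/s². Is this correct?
Units of each symbol in F = ma:
  m (mass): kg
  a (acceleration): m/s²

Multiplying the contributions: [kg] · [m/s²]
Adding exponents of each base unit: kg: 1, m: 1, s: -2
SI base units of force: kg·m/s²

The claimed units kg·m/s² match the derived units, so the claim is correct.

Answer: Yes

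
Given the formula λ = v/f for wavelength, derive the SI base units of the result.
Units of each symbol in λ = v/f:
  v (wave speed): m/s
  f (frequency): 1/s  → in the denominator, contributes s

Multiplying the contributions: [m/s] · [s]
Adding exponents of each base unit: m: 1
SI base units of wavelength: m

Answer: m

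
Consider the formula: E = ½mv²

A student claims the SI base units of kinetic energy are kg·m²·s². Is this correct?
Units of each symbol in E = ½mv²:
  m (mass): kg
  v (speed): m/s  → to the power 2, contributes m²/s²
  The factor ½ is dimensionless.

Multiplying the contributions: [kg] · [m²/s²]
Adding exponents of each base unit: kg: 1, m: 2, s: -2
SI base units of kinetic energy: kg·m²/s²

The claimed units kg·m²·s² (exponents kg: 1, m: 2, s: 2) do not match the derived units kg·m²/s² (exponents kg: 1, m: 2, s: -2), so the claim is incorrect.

Answer: No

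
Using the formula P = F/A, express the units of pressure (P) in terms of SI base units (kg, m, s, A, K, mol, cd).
Units of each symbol in P = F/A:
  F (force): kg·m/s²
  A (area): m²  → in the denominator, contributes 1/m²

Multiplying the contributions: [kg·m/s²] · [1/m²]
Adding exponents of each base unit: kg: 1, m: -1, s: -2
SI base units of pressure: kg/(m·s²)

Answer: kg/(m·s²)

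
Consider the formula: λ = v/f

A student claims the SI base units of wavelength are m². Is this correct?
Units of each symbol in λ = v/f:
  v (wave speed): m/s
  f (frequency): 1/s  → in the denominator, contributes s

Multiplying the contributions: [m/s] · [s]
Adding exponents of each base unit: m: 1
SI base units of wavelength: m

The claimed units m² (exponents m: 2) do not match the derived units m (exponents m: 1), so the claim is incorrect.

Answer: No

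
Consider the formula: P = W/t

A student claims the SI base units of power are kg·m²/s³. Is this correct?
Units of each symbol in P = W/t:
  W (work): kg·m²/s²
  t (time): s  → in the denominator, contributes 1/s

Multiplying the contributions: [kg·m²/s²] · [1/s]
Adding exponents of each base unit: kg: 1, m: 2, s: -3
SI base units of power: kg·m²/s³

The claimed units kg·m²/s³ match the derived units, so the claim is correct.

Answer: Yes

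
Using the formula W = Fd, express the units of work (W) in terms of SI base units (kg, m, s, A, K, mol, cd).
Units of each symbol in W = Fd:
  F (force): kg·m/s²
  d (displacement): m

Multiplying the contributions: [kg·m/s²] · [m]
Adding exponents of each base unit: kg: 1, m: 2, s: -2
SI base units of work: kg·m²/s²

Answer: kg·m²/s²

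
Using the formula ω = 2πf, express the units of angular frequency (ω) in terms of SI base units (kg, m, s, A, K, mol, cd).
Units of each symbol in ω = 2πf:
  f (frequency): 1/s
  The factor 2π is dimensionless.

Multiplying the contributions: [1/s]
Adding exponents of each base unit: s: -1
SI base units of angular frequency: 1/s

Answer: 1/s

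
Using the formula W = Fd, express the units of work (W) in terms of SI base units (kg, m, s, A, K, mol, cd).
Units of each symbol in W = Fd:
  F (force): kg·m/s²
  d (displacement): m

Multiplying the contributions: [kg·m/s²] · [m]
Adding exponents of each base unit: kg: 1, m: 2, s: -2
SI base units of work: kg·m²/s²

Answer: kg·m²/s²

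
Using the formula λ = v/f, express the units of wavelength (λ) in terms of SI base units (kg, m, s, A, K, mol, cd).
Units of each symbol in λ = v/f:
  v (wave speed): m/s
  f (frequency): 1/s  → in the denominator, contributes s

Multiplying the contributions: [m/s] · [s]
Adding exponents of each base unit: m: 1
SI base units of wavelength: m

Answer: m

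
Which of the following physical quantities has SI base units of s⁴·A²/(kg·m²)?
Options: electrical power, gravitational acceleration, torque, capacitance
Checking the SI base units of each option:
  electrical power (P = IV): kg·m²/s³  ✗
  gravitational acceleration (g = GM/r²): m/s²  ✗
  torque (τ = Fr): kg·m²/s²  ✗
  capacitance (C = Q/V): s⁴·A²/(kg·m²)  ✓ matches

Only capacitance has units s⁴·A²/(kg·m²).

Answer: capacitance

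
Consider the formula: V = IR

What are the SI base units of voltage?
Units of each symbol in V = IR:
  I (current): A
  R (resistance, in ohms): kg·m²/(s³·A²)

Multiplying the contributions: [A] · [kg·m²/(s³·A²)]
Adding exponents of each base unit: kg: 1, m: 2, s: -3, A: -1
SI base units of voltage: kg·m²/(s³·A)

Answer: kg·m²/(s³·A)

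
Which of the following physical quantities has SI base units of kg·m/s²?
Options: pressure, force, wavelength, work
Checking the SI base units of each option:
  pressure (P = F/A): kg/(m·s²)  ✗
  force (F = ma): kg·m/s²  ✓ matches
  wavelength (λ = v/f): m  ✗
  work (W = Fd): kg·m²/s²  ✗

Only force has units kg·m/s².

Answer: force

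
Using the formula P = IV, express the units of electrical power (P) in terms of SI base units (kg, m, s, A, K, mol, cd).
Units of each symbol in P = IV:
  I (current): A
  V (voltage, in volts): kg·m²/(s³·A)

Multiplying the contributions: [A] · [kg·m²/(s³·A)]
Adding exponents of each base unit: kg: 1, m: 2, s: -3
SI base units of electrical power: kg·m²/s³

Answer: kg·m²/s³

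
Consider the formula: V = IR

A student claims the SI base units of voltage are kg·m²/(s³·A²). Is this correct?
Units of each symbol in V = IR:
  I (current): A
  R (resistance, in ohms): kg·m²/(s³·A²)

Multiplying the contributions: [A] · [kg·m²/(s³·A²)]
Adding exponents of each base unit: kg: 1, m: 2, s: -3, A: -1
SI base units of voltage: kg·m²/(s³·A)

The claimed units kg·m²/(s³·A²) (exponents kg: 1, m: 2, s: -3, A: -2) do not match the derived units kg·m²/(s³·A) (exponents kg: 1, m: 2, s: -3, A: -1), so the claim is incorrect.

Answer: No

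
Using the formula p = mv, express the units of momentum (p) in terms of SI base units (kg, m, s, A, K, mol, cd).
Units of each symbol in p = mv:
  m (mass): kg
  v (velocity): m/s

Multiplying the contributions: [kg] · [m/s]
Adding exponents of each base unit: kg: 1, m: 1, s: -1
SI base units of momentum: kg·m/s

Answer: kg·m/s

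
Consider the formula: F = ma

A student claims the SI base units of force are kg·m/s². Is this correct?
Units of each symbol in F = ma:
  m (mass): kg
  a (acceleration): m/s²

Multiplying the contributions: [kg] · [m/s²]
Adding exponents of each base unit: kg: 1, m: 1, s: -2
SI base units of force: kg·m/s²

The claimed units kg·m/s² match the derived units, so the claim is correct.

Answer: Yes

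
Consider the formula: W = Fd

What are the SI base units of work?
Units of each symbol in W = Fd:
  F (force): kg·m/s²
  d (displacement): m

Multiplying the contributions: [kg·m/s²] · [m]
Adding exponents of each base unit: kg: 1, m: 2, s: -2
SI base units of work: kg·m²/s²

Answer: kg·m²/s²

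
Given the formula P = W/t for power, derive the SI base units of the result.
Units of each symbol in P = W/t:
  W (work): kg·m²/s²
  t (time): s  → in the denominator, contributes 1/s

Multiplying the contributions: [kg·m²/s²] · [1/s]
Adding exponents of each base unit: kg: 1, m: 2, s: -3
SI base units of power: kg·m²/s³

Answer: kg·m²/s³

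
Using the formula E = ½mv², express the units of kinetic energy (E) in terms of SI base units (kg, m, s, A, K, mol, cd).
Units of each symbol in E = ½mv²:
  m (mass): kg
  v (speed): m/s  → to the power 2, contributes m²/s²
  The factor ½ is dimensionless.

Multiplying the contributions: [kg] · [m²/s²]
Adding exponents of each base unit: kg: 1, m: 2, s: -2
SI base units of kinetic energy: kg·m²/s²

Answer: kg·m²/s²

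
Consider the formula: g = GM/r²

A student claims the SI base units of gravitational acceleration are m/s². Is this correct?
Units of each symbol in g = GM/r²:
  G (gravitational constant): m³/(kg·s²)
  M (mass): kg
  r (distance): m  → to the power 2 in the denominator, contributes 1/m²

Multiplying the contributions: [m³/(kg·s²)] · [kg] · [1/m²]
Adding exponents of each base unit: m: 1, s: -2
SI base units of gravitational acceleration: m/s²

The claimed units m/s² match the derived units, so the claim is correct.

Answer: Yes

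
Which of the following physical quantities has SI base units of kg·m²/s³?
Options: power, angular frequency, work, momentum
Checking the SI base units of each option:
  power (P = W/t): kg·m²/s³  ✓ matches
  angular frequency (ω = 2πf): 1/s  ✗
  work (W = Fd): kg·m²/s²  ✗
  momentum (p = mv): kg·m/s  ✗

Only power has units kg·m²/s³.

Answer: power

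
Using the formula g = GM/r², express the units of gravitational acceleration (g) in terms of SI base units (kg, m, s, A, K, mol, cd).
Units of each symbol in g = GM/r²:
  G (gravitational constant): m³/(kg·s²)
  M (mass): kg
  r (distance): m  → to the power 2 in the denominator, contributes 1/m²

Multiplying the contributions: [m³/(kg·s²)] · [kg] · [1/m²]
Adding exponents of each base unit: m: 1, s: -2
SI base units of gravitational acceleration: m/s²

Answer: m/s²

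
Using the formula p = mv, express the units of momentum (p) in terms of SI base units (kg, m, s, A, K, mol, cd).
Units of each symbol in p = mv:
  m (mass): kg
  v (velocity): m/s

Multiplying the contributions: [kg] · [m/s]
Adding exponents of each base unit: kg: 1, m: 1, s: -1
SI base units of momentum: kg·m/s

Answer: kg·m/s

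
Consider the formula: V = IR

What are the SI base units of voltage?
Units of each symbol in V = IR:
  I (current): A
  R (resistance, in ohms): kg·m²/(s³·A²)

Multiplying the contributions: [A] · [kg·m²/(s³·A²)]
Adding exponents of each base unit: kg: 1, m: 2, s: -3, A: -1
SI base units of voltage: kg·m²/(s³·A)

Answer: kg·m²/(s³·A)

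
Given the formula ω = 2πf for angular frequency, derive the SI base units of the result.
Units of each symbol in ω = 2πf:
  f (frequency): 1/s
  The factor 2π is dimensionless.

Multiplying the contributions: [1/s]
Adding exponents of each base unit: s: -1
SI base units of angular frequency: 1/s

Answer: 1/s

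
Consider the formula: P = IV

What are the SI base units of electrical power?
Units of each symbol in P = IV:
  I (current): A
  V (voltage, in volts): kg·m²/(s³·A)

Multiplying the contributions: [A] · [kg·m²/(s³·A)]
Adding exponents of each base unit: kg: 1, m: 2, s: -3
SI base units of electrical power: kg·m²/s³

Answer: kg·m²/s³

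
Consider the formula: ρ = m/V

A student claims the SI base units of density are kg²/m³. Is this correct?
Units of each symbol in ρ = m/V:
  m (mass): kg
  V (volume): m³  → in the denominator, contributes 1/m³

Multiplying the contributions: [kg] · [1/m³]
Adding exponents of each base unit: kg: 1, m: -3
SI base units of density: kg/m³

The claimed units kg²/m³ (exponents kg: 2, m: -3) do not match the derived units kg/m³ (exponents kg: 1, m: -3), so the claim is incorrect.

Answer: No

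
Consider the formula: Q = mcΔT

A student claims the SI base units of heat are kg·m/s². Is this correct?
Units of each symbol in Q = mcΔT:
  m (mass): kg
  c (specific heat capacity, in J/(kg·K)): m²/(s²·K)
  ΔT (temperature change): K

Multiplying the contributions: [kg] · [m²/(s²·K)] · [K]
Adding exponents of each base unit: kg: 1, m: 2, s: -2
SI base units of heat: kg·m²/s²

The claimed units kg·m/s² (exponents kg: 1, m: 1, s: -2) do not match the derived units kg·m²/s² (exponents kg: 1, m: 2, s: -2), so the claim is incorrect.

Answer: No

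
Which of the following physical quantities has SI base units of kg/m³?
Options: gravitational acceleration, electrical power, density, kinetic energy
Checking the SI base units of each option:
  gravitational acceleration (g = GM/r²): m/s²  ✗
  electrical power (P = IV): kg·m²/s³  ✗
  density (ρ = m/V): kg/m³  ✓ matches
  kinetic energy (E = ½mv²): kg·m²/s²  ✗

Only density has units kg/m³.

Answer: density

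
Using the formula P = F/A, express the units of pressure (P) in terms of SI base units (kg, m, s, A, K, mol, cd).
Units of each symbol in P = F/A:
  F (force): kg·m/s²
  A (area): m²  → in the denominator, contributes 1/m²

Multiplying the contributions: [kg·m/s²] · [1/m²]
Adding exponents of each base unit: kg: 1, m: -1, s: -2
SI base units of pressure: kg/(m·s²)

Answer: kg/(m·s²)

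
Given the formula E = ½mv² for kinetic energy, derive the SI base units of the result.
Units of each symbol in E = ½mv²:
  m (mass): kg
  v (speed): m/s  → to the power 2, contributes m²/s²
  The factor ½ is dimensionless.

Multiplying the contributions: [kg] · [m²/s²]
Adding exponents of each base unit: kg: 1, m: 2, s: -2
SI base units of kinetic energy: kg·m²/s²

Answer: kg·m²/s²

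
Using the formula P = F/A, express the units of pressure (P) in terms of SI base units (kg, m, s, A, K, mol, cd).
Units of each symbol in P = F/A:
  F (force): kg·m/s²
  A (area): m²  → in the denominator, contributes 1/m²

Multiplying the contributions: [kg·m/s²] · [1/m²]
Adding exponents of each base unit: kg: 1, m: -1, s: -2
SI base units of pressure: kg/(m·s²)

Answer: kg/(m·s²)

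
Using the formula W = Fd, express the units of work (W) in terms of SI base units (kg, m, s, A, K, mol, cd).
Units of each symbol in W = Fd:
  F (force): kg·m/s²
  d (displacement): m

Multiplying the contributions: [kg·m/s²] · [m]
Adding exponents of each base unit: kg: 1, m: 2, s: -2
SI base units of work: kg·m²/s²

Answer: kg·m²/s²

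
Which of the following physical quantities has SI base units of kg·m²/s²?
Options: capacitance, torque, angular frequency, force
Checking the SI base units of each option:
  capacitance (C = Q/V): s⁴·A²/(kg·m²)  ✗
  torque (τ = Fr): kg·m²/s²  ✓ matches
  angular frequency (ω = 2πf): 1/s  ✗
  force (F = ma): kg·m/s²  ✗

Only torque has units kg·m²/s².

Answer: torque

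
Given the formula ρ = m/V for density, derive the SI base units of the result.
Units of each symbol in ρ = m/V:
  m (mass): kg
  V (volume): m³  → in the denominator, contributes 1/m³

Multiplying the contributions: [kg] · [1/m³]
Adding exponents of each base unit: kg: 1, m: -3
SI base units of density: kg/m³

Answer: kg/m³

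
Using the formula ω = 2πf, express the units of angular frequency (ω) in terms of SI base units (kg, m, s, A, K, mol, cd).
Units of each symbol in ω = 2πf:
  f (frequency): 1/s
  The factor 2π is dimensionless.

Multiplying the contributions: [1/s]
Adding exponents of each base unit: s: -1
SI base units of angular frequency: 1/s

Answer: 1/s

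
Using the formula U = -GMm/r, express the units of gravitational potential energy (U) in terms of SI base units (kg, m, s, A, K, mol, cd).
Units of each symbol in U = -GMm/r:
  G (gravitational constant): m³/(kg·s²)
  M (mass): kg
  m (mass): kg
  r (distance): m  → in the denominator, contributes 1/m
  The minus sign does not affect the units.

Multiplying the contributions: [m³/(kg·s²)] · [kg] · [kg] · [1/m]
Adding exponents of each base unit: kg: 1, m: 2, s: -2
SI base units of gravitational potential energy: kg·m²/s²

Answer: kg·m²/s²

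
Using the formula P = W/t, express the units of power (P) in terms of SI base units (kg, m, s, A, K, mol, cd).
Units of each symbol in P = W/t:
  W (work): kg·m²/s²
  t (time): s  → in the denominator, contributes 1/s

Multiplying the contributions: [kg·m²/s²] · [1/s]
Adding exponents of each base unit: kg: 1, m: 2, s: -3
SI base units of power: kg·m²/s³

Answer: kg·m²/s³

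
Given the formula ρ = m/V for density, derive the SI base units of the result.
Units of each symbol in ρ = m/V:
  m (mass): kg
  V (volume): m³  → in the denominator, contributes 1/m³

Multiplying the contributions: [kg] · [1/m³]
Adding exponents of each base unit: kg: 1, m: -3
SI base units of density: kg/m³

Answer: kg/m³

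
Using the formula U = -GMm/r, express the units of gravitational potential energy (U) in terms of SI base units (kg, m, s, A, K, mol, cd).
Units of each symbol in U = -GMm/r:
  G (gravitational constant): m³/(kg·s²)
  M (mass): kg
  m (mass): kg
  r (distance): m  → in the denominator, contributes 1/m
  The minus sign does not affect the units.

Multiplying the contributions: [m³/(kg·s²)] · [kg] · [kg] · [1/m]
Adding exponents of each base unit: kg: 1, m: 2, s: -2
SI base units of gravitational potential energy: kg·m²/s²

Answer: kg·m²/s²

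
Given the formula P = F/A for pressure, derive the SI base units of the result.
Units of each symbol in P = F/A:
  F (force): kg·m/s²
  A (area): m²  → in the denominator, contributes 1/m²

Multiplying the contributions: [kg·m/s²] · [1/m²]
Adding exponents of each base unit: kg: 1, m: -1, s: -2
SI base units of pressure: kg/(m·s²)

Answer: kg/(m·s²)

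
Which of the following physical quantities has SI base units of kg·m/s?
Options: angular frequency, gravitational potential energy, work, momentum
Checking the SI base units of each option:
  angular frequency (ω = 2πf): 1/s  ✗
  gravitational potential energy (U = -GMm/r): kg·m²/s²  ✗
  work (W = Fd): kg·m²/s²  ✗
  momentum (p = mv): kg·m/s  ✓ matches

Only momentum has units kg·m/s.

Answer: momentum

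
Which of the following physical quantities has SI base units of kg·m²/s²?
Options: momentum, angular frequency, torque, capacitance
Checking the SI base units of each option:
  momentum (p = mv): kg·m/s  ✗
  angular frequency (ω = 2πf): 1/s  ✗
  torque (τ = Fr): kg·m²/s²  ✓ matches
  capacitance (C = Q/V): s⁴·A²/(kg·m²)  ✗

Only torque has units kg·m²/s².

Answer: torque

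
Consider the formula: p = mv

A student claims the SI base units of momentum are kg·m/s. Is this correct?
Units of each symbol in p = mv:
  m (mass): kg
  v (velocity): m/s

Multiplying the contributions: [kg] · [m/s]
Adding exponents of each base unit: kg: 1, m: 1, s: -1
SI base units of momentum: kg·m/s

The claimed units kg·m/s match the derived units, so the claim is correct.

Answer: Yes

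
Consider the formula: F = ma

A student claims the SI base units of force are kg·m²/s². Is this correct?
Units of each symbol in F = ma:
  m (mass): kg
  a (acceleration): m/s²

Multiplying the contributions: [kg] · [m/s²]
Adding exponents of each base unit: kg: 1, m: 1, s: -2
SI base units of force: kg·m/s²

The claimed units kg·m²/s² (exponents kg: 1, m: 2, s: -2) do not match the derived units kg·m/s² (exponents kg: 1, m: 1, s: -2), so the claim is incorrect.

Answer: No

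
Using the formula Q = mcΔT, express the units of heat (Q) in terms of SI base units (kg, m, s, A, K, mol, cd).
Units of each symbol in Q = mcΔT:
  m (mass): kg
  c (specific heat capacity, in J/(kg·K)): m²/(s²·K)
  ΔT (temperature change): K

Multiplying the contributions: [kg] · [m²/(s²·K)] · [K]
Adding exponents of each base unit: kg: 1, m: 2, s: -2
SI base units of heat: kg·m²/s²

Answer: kg·m²/s²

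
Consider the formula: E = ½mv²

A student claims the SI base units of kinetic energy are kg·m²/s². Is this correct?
Units of each symbol in E = ½mv²:
  m (mass): kg
  v (speed): m/s  → to the power 2, contributes m²/s²
  The factor ½ is dimensionless.

Multiplying the contributions: [kg] · [m²/s²]
Adding exponents of each base unit: kg: 1, m: 2, s: -2
SI base units of kinetic energy: kg·m²/s²

The claimed units kg·m²/s² match the derived units, so the claim is correct.

Answer: Yes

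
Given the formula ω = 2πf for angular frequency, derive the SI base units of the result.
Units of each symbol in ω = 2πf:
  f (frequency): 1/s
  The factor 2π is dimensionless.

Multiplying the contributions: [1/s]
Adding exponents of each base unit: s: -1
SI base units of angular frequency: 1/s

Answer: 1/s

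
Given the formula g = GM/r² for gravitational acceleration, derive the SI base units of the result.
Units of each symbol in g = GM/r²:
  G (gravitational constant): m³/(kg·s²)
  M (mass): kg
  r (distance): m  → to the power 2 in the denominator, contributes 1/m²

Multiplying the contributions: [m³/(kg·s²)] · [kg] · [1/m²]
Adding exponents of each base unit: m: 1, s: -2
SI base units of gravitational acceleration: m/s²

Answer: m/s²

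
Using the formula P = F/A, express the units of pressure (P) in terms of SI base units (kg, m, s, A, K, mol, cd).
Units of each symbol in P = F/A:
  F (force): kg·m/s²
  A (area): m²  → in the denominator, contributes 1/m²

Multiplying the contributions: [kg·m/s²] · [1/m²]
Adding exponents of each base unit: kg: 1, m: -1, s: -2
SI base units of pressure: kg/(m·s²)

Answer: kg/(m·s²)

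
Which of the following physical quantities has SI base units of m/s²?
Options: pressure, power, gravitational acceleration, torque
Checking the SI base units of each option:
  pressure (P = F/A): kg/(m·s²)  ✗
  power (P = W/t): kg·m²/s³  ✗
  gravitational acceleration (g = GM/r²): m/s²  ✓ matches
  torque (τ = Fr): kg·m²/s²  ✗

Only gravitational acceleration has units m/s².

Answer: gravitational acceleration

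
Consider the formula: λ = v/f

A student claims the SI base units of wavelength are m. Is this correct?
Units of each symbol in λ = v/f:
  v (wave speed): m/s
  f (frequency): 1/s  → in the denominator, contributes s

Multiplying the contributions: [m/s] · [s]
Adding exponents of each base unit: m: 1
SI base units of wavelength: m

The claimed units m match the derived units, so the claim is correct.

Answer: Yes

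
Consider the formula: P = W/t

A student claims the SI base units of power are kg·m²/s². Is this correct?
Units of each symbol in P = W/t:
  W (work): kg·m²/s²
  t (time): s  → in the denominator, contributes 1/s

Multiplying the contributions: [kg·m²/s²] · [1/s]
Adding exponents of each base unit: kg: 1, m: 2, s: -3
SI base units of power: kg·m²/s³

The claimed units kg·m²/s² (exponents kg: 1, m: 2, s: -2) do not match the derived units kg·m²/s³ (exponents kg: 1, m: 2, s: -3), so the claim is incorrect.

Answer: No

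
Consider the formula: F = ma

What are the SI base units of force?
Units of each symbol in F = ma:
  m (mass): kg
  a (acceleration): m/s²

Multiplying the contributions: [kg] · [m/s²]
Adding exponents of each base unit: kg: 1, m: 1, s: -2
SI base units of force: kg·m/s²

Answer: kg·m/s²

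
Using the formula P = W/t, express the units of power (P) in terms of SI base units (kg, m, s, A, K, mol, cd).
Units of each symbol in P = W/t:
  W (work): kg·m²/s²
  t (time): s  → in the denominator, contributes 1/s

Multiplying the contributions: [kg·m²/s²] · [1/s]
Adding exponents of each base unit: kg: 1, m: 2, s: -3
SI base units of power: kg·m²/s³

Answer: kg·m²/s³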